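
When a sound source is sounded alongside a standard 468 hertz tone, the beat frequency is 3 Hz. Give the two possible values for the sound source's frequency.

|f − 468| = 3, so f = 468 ± 3.

465 Hz or 471 Hz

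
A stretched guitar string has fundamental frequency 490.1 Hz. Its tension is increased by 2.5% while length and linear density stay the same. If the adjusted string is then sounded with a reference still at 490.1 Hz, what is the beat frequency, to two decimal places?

For a string, f ∝ √T, so the new frequency is 490.1·√1.025 = 496.1884 Hz.
f_beat = |496.1884 − 490.1| = 6.09 Hz.

6.09 Hz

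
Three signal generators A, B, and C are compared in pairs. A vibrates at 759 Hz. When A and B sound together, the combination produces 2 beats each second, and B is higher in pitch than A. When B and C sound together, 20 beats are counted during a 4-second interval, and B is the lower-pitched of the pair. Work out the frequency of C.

B is above A, so f_B = 759 + 2 = 761 Hz.
B–C: Beat frequency = 20/4 = 5 Hz.
C is above B, so f_C = 761 + 5 = 766 Hz.

766 Hz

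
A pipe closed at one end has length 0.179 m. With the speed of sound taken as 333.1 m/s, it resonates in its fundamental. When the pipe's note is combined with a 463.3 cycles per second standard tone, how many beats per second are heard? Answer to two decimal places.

Closed pipe (odd harmonics): f_n = n·v/(4L) = 1·333.1/(4·0.179) = 465.2235 Hz.
f_beat = |465.2235 − 463.3| = 1.92 Hz.

1.92 Hz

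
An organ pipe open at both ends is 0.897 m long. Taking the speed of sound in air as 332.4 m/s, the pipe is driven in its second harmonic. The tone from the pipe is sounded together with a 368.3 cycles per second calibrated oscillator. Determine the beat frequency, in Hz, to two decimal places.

2.27 Hz

Open pipe: f_n = n·v/(2L) = 2·332.4/(2·0.897) = 370.5686 Hz.
f_beat = |370.5686 − 368.3| = 2.27 Hz.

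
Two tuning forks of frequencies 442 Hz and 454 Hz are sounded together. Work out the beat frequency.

12 Hz

f_beat = |f₁ − f₂|.
|442 − 454| = 12 Hz.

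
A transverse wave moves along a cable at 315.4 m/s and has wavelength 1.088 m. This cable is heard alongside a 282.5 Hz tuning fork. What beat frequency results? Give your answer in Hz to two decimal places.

7.39 Hz

Source frequency f = v/λ = 315.4/1.088 = 289.8897 Hz.
f_beat = |289.8897 − 282.5| = 7.39 Hz.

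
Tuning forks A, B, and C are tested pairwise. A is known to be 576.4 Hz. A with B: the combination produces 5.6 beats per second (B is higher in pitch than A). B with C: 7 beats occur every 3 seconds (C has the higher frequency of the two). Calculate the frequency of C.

B is above A, so f_B = 576.4 + 5.6 = 582 Hz.
B–C: Beat frequency = 7/3 = 2.3333 Hz.
C is above B, so f_C = 582 + 2.3333 = 584.3333 Hz.

584.3333 Hz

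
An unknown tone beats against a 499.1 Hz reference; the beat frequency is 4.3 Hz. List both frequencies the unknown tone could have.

|f − 499.1| = 4.3, so f = 499.1 ± 4.3.

494.8 Hz or 503.4 Hz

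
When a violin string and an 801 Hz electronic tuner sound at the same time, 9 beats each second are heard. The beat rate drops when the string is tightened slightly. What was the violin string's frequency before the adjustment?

792 Hz

|f − 801| = 9, so the violin string was at either 792 Hz or 810 Hz.
Increasing tension raises a string's frequency; the adjustment raises the violin string's frequency.
The beat rate fell, so the adjustment moved the violin string toward 801 Hz — it must have started below the reference.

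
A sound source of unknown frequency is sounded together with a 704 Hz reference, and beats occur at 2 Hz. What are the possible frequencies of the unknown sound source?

|f − 704| = 2, so f = 704 ± 2.

702 Hz or 706 Hz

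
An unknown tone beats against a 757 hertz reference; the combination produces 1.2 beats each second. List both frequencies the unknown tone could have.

755.8 Hz or 758.2 Hz

|f − 757| = 1.2, so f = 757 ± 1.2.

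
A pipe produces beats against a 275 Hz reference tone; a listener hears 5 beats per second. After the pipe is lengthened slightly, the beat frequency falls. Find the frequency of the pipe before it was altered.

280 Hz

|f − 275| = 5, so the pipe was at either 270 Hz or 280 Hz.
A longer pipe has a lower fundamental; the adjustment lowers the pipe's frequency.
The beat rate fell, so the adjustment moved the pipe toward 275 Hz — it must have started above the reference.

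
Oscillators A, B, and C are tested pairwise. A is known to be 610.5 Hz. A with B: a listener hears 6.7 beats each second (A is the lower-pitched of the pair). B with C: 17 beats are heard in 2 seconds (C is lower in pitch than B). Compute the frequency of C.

B is above A, so f_B = 610.5 + 6.7 = 617.2 Hz.
B–C: Beat frequency = 17/2 = 8.5 Hz.
C is below B, so f_C = 617.2 − 8.5 = 608.7 Hz.

608.7 Hz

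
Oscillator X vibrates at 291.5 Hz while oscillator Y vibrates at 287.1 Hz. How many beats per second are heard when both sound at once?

4.4 Hz

f_beat = |f₁ − f₂|.
|291.5 − 287.1| = 4.4 Hz.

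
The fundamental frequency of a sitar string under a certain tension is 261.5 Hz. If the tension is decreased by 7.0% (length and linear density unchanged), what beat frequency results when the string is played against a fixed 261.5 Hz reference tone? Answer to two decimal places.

9.32 Hz

For a string, f ∝ √T, so the new frequency is 261.5·√0.930 = 252.1815 Hz.
f_beat = |252.1815 − 261.5| = 9.32 Hz.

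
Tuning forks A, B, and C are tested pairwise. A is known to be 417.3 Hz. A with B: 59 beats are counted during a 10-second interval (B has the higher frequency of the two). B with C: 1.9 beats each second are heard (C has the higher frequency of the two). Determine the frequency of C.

425.1 Hz

A–B: Beat frequency = 59/10 = 5.9 Hz.
B is above A, so f_B = 417.3 + 5.9 = 423.2 Hz.
C is above B, so f_C = 423.2 + 1.9 = 425.1 Hz.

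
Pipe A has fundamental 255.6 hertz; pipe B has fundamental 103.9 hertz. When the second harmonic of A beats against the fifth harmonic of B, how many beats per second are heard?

8.3 Hz

Second harmonic of the first: 2·255.6 = 511.2 Hz.
Fifth harmonic of the second: 5·103.9 = 519.5 Hz.
f_beat = |511.2 − 519.5| = 8.3 Hz.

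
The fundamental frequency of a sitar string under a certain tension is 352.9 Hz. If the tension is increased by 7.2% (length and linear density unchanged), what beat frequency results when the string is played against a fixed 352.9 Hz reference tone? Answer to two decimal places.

For a string, f ∝ √T, so the new frequency is 352.9·√1.072 = 365.3836 Hz.
f_beat = |365.3836 − 352.9| = 12.48 Hz.

12.48 Hz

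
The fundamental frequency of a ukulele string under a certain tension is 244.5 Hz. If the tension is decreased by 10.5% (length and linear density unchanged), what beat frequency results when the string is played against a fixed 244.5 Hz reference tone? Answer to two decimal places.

13.19 Hz

For a string, f ∝ √T, so the new frequency is 244.5·√0.895 = 231.3079 Hz.
f_beat = |231.3079 − 244.5| = 13.19 Hz.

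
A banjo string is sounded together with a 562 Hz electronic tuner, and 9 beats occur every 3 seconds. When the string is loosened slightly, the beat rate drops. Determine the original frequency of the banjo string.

565 Hz

Beat frequency = 9/3 = 3 Hz.
|f − 562| = 3, so the banjo string was at either 559 Hz or 565 Hz.
Reducing tension lowers a string's frequency; the adjustment lowers the banjo string's frequency.
The beat rate fell, so the adjustment moved the banjo string toward 562 Hz — it must have started above the reference.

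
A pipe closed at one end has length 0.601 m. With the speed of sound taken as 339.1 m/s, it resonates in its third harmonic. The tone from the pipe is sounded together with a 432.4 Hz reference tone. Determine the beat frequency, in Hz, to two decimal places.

Closed pipe (odd harmonics): f_n = n·v/(4L) = 3·339.1/(4·0.601) = 423.1697 Hz.
f_beat = |423.1697 − 432.4| = 9.23 Hz.

9.23 Hz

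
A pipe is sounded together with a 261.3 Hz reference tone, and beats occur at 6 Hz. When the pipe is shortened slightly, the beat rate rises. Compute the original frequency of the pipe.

|f − 261.3| = 6, so the pipe was at either 255.3 Hz or 267.3 Hz.
A shorter pipe has a higher fundamental; the adjustment raises the pipe's frequency.
The beat rate rose, so the adjustment moved the pipe further from 261.3 Hz — it was already above the reference.

267.3 Hz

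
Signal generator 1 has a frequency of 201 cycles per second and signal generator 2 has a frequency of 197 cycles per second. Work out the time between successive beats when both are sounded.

0.250 s

f_beat = |201 − 197| = 4 Hz.
Beat period T = 1 / f_beat = 1 / 4 s.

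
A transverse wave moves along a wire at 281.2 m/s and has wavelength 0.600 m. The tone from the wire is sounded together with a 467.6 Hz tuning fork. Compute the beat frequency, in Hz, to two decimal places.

Source frequency f = v/λ = 281.2/0.600 = 468.6667 Hz.
f_beat = |468.6667 − 467.6| = 1.07 Hz.

1.07 Hz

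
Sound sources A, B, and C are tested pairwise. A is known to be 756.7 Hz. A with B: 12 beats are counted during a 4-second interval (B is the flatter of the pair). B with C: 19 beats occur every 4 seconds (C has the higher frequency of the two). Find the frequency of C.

A–B: Beat frequency = 12/4 = 3 Hz.
B is below A, so f_B = 756.7 − 3 = 753.7 Hz.
B–C: Beat frequency = 19/4 = 4.75 Hz.
C is above B, so f_C = 753.7 + 4.75 = 758.45 Hz.

758.45 Hz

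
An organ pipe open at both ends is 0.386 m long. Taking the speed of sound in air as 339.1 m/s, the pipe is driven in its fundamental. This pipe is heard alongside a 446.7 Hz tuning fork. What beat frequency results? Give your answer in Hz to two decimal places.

7.45 Hz

Open pipe: f_n = n·v/(2L) = 1·339.1/(2·0.386) = 439.2487 Hz.
f_beat = |439.2487 − 446.7| = 7.45 Hz.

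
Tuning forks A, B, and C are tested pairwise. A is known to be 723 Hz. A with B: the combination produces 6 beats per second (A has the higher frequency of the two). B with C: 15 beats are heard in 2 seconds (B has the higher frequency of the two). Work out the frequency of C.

709.5 Hz

B is below A, so f_B = 723 − 6 = 717 Hz.
B–C: Beat frequency = 15/2 = 7.5 Hz.
C is below B, so f_C = 717 − 7.5 = 709.5 Hz.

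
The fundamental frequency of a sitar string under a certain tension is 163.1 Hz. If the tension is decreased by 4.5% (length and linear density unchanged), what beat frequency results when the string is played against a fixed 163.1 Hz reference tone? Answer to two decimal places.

For a string, f ∝ √T, so the new frequency is 163.1·√0.955 = 159.3880 Hz.
f_beat = |159.3880 − 163.1| = 3.71 Hz.

3.71 Hz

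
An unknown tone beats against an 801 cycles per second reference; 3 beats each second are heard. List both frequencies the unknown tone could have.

798 Hz or 804 Hz

|f − 801| = 3, so f = 801 ± 3.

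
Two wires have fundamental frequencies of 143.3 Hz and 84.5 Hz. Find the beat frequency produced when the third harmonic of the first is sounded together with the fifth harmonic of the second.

7.4 Hz

Third harmonic of the first: 3·143.3 = 429.9 Hz.
Fifth harmonic of the second: 5·84.5 = 422.5 Hz.
f_beat = |429.9 − 422.5| = 7.4 Hz.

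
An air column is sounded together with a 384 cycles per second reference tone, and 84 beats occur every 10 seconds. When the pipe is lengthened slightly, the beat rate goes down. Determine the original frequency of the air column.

392.4 Hz

Beat frequency = 84/10 = 8.4 Hz.
|f − 384| = 8.4, so the air column was at either 375.6 Hz or 392.4 Hz.
A longer pipe has a lower fundamental; the adjustment lowers the air column's frequency.
The beat rate fell, so the adjustment moved the air column toward 384 Hz — it must have started above the reference.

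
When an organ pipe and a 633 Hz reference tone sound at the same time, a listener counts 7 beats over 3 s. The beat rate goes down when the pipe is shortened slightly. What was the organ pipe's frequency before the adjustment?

630.6667 Hz

Beat frequency = 7/3 = 2.3333 Hz.
|f − 633| = 2.3333, so the organ pipe was at either 630.6667 Hz or 635.3333 Hz.
A shorter pipe has a higher fundamental; the adjustment raises the organ pipe's frequency.
The beat rate fell, so the adjustment moved the organ pipe toward 633 Hz — it must have started below the reference.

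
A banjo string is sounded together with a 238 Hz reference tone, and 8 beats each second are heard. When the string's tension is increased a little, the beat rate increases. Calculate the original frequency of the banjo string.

|f − 238| = 8, so the banjo string was at either 230 Hz or 246 Hz.
Higher tension means higher frequency; the adjustment raises the banjo string's frequency.
The beat rate rose, so the adjustment moved the banjo string further from 238 Hz — it was already above the reference.

246 Hz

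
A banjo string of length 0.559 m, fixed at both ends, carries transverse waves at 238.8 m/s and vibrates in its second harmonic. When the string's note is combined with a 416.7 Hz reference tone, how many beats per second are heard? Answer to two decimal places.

For a string fixed at both ends, f_n = n·v/(2L) = 2·238.8/(2·0.559) = 427.1914 Hz.
f_beat = |427.1914 − 416.7| = 10.49 Hz.

10.49 Hz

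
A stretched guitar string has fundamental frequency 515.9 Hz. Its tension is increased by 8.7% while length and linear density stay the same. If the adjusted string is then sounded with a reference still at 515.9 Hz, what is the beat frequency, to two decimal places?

21.97 Hz

For a string, f ∝ √T, so the new frequency is 515.9·√1.087 = 537.8737 Hz.
f_beat = |537.8737 − 515.9| = 21.97 Hz.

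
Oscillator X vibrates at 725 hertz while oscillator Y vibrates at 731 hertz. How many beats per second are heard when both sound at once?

The beat frequency equals the magnitude of the frequency difference.
|725 − 731| = 6 Hz.

6 Hz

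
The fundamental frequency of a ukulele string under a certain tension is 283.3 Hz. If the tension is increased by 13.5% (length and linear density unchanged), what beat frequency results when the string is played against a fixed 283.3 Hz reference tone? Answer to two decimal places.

18.52 Hz

For a string, f ∝ √T, so the new frequency is 283.3·√1.135 = 301.8176 Hz.
f_beat = |301.8176 − 283.3| = 18.52 Hz.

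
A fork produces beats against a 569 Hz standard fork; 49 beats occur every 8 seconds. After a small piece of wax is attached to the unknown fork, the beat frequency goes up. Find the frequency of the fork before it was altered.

Beat frequency = 49/8 = 6.125 Hz.
|f − 569| = 6.125, so the fork was at either 562.875 Hz or 575.125 Hz.
Loading a fork with wax lowers its frequency; the adjustment lowers the fork's frequency.
The beat rate rose, so the adjustment moved the fork further from 569 Hz — it was already below the reference.

562.875 Hz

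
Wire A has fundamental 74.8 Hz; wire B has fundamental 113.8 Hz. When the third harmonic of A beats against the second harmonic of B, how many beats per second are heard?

3.2 Hz

Third harmonic of the first: 3·74.8 = 224.4 Hz.
Second harmonic of the second: 2·113.8 = 227.6 Hz.
f_beat = |224.4 − 227.6| = 3.2 Hz.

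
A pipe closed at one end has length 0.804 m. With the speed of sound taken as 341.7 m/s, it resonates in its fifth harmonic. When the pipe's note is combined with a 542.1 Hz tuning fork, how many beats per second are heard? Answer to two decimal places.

Closed pipe (odd harmonics): f_n = n·v/(4L) = 5·341.7/(4·0.804) = 531.2500 Hz.
f_beat = |531.2500 − 542.1| = 10.85 Hz.

10.85 Hz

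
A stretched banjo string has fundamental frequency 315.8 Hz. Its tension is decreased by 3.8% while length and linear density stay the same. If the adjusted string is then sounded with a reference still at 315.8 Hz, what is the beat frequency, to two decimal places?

For a string, f ∝ √T, so the new frequency is 315.8·√0.962 = 309.7417 Hz.
f_beat = |309.7417 − 315.8| = 6.06 Hz.

6.06 Hz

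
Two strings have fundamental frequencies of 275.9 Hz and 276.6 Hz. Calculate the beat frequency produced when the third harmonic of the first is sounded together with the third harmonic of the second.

2.1 Hz

Third harmonic of the first: 3·275.9 = 827.7 Hz.
Third harmonic of the second: 3·276.6 = 829.8 Hz.
f_beat = |827.7 − 829.8| = 2.1 Hz.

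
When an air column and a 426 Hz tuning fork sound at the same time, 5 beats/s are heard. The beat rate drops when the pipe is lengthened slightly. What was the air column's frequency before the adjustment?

431 Hz

|f − 426| = 5, so the air column was at either 421 Hz or 431 Hz.
A longer pipe has a lower fundamental; the adjustment lowers the air column's frequency.
The beat rate fell, so the adjustment moved the air column toward 426 Hz — it must have started above the reference.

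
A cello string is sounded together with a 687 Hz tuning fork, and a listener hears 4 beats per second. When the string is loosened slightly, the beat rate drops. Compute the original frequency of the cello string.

|f − 687| = 4, so the cello string was at either 683 Hz or 691 Hz.
Reducing tension lowers a string's frequency; the adjustment lowers the cello string's frequency.
The beat rate fell, so the adjustment moved the cello string toward 687 Hz — it must have started above the reference.

691 Hz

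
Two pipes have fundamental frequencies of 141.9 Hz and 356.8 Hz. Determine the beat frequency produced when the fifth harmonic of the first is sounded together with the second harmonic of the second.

4.1 Hz

Fifth harmonic of the first: 5·141.9 = 709.5 Hz.
Second harmonic of the second: 2·356.8 = 713.6 Hz.
f_beat = |709.5 − 713.6| = 4.1 Hz.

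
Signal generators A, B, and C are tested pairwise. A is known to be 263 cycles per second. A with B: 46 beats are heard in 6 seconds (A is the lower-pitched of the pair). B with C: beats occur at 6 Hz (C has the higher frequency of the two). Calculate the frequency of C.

276.6667 Hz

A–B: Beat frequency = 46/6 = 7.6667 Hz.
B is above A, so f_B = 263 + 7.6667 = 270.6667 Hz.
C is above B, so f_C = 270.6667 + 6 = 276.6667 Hz.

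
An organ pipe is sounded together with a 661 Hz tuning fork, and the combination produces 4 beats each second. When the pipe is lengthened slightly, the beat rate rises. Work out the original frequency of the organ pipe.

657 Hz

|f − 661| = 4, so the organ pipe was at either 657 Hz or 665 Hz.
A longer pipe has a lower fundamental; the adjustment lowers the organ pipe's frequency.
The beat rate rose, so the adjustment moved the organ pipe further from 661 Hz — it was already below the reference.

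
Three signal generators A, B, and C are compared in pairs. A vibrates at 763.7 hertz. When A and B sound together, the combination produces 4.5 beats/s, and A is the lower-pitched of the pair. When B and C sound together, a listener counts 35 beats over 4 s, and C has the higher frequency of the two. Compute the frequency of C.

B is above A, so f_B = 763.7 + 4.5 = 768.2 Hz.
B–C: Beat frequency = 35/4 = 8.75 Hz.
C is above B, so f_C = 768.2 + 8.75 = 776.95 Hz.

776.95 Hz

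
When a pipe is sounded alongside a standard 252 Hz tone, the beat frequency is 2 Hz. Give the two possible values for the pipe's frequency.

|f − 252| = 2, so f = 252 ± 2.

250 Hz or 254 Hz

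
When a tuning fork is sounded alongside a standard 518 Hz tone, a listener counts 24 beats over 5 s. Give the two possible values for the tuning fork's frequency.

513.2 Hz or 522.8 Hz

Beat frequency = 24/5 = 4.8 Hz.
|f − 518| = 4.8, so f = 518 ± 4.8.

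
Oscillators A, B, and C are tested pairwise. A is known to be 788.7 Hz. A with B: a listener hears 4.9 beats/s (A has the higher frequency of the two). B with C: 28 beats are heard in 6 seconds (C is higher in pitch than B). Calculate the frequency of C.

788.4667 Hz

B is below A, so f_B = 788.7 − 4.9 = 783.8 Hz.
B–C: Beat frequency = 28/6 = 4.6667 Hz.
C is above B, so f_C = 783.8 + 4.6667 = 788.4667 Hz.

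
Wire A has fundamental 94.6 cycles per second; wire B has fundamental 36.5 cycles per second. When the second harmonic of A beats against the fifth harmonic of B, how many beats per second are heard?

6.7 Hz

Second harmonic of the first: 2·94.6 = 189.2 Hz.
Fifth harmonic of the second: 5·36.5 = 182.5 Hz.
f_beat = |189.2 − 182.5| = 6.7 Hz.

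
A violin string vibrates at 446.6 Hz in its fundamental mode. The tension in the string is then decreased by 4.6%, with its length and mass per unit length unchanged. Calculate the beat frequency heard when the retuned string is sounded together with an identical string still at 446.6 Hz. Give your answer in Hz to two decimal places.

10.39 Hz

For a string, f ∝ √T, so the new frequency is 446.6·√0.954 = 436.2073 Hz.
f_beat = |436.2073 − 446.6| = 10.39 Hz.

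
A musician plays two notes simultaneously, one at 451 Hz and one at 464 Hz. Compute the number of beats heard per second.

13 Hz

f_beat = |f₁ − f₂|.
|451 − 464| = 13 Hz.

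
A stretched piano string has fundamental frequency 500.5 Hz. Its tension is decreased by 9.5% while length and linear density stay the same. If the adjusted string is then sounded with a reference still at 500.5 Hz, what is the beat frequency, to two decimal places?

24.37 Hz

For a string, f ∝ √T, so the new frequency is 500.5·√0.905 = 476.1331 Hz.
f_beat = |476.1331 − 500.5| = 24.37 Hz.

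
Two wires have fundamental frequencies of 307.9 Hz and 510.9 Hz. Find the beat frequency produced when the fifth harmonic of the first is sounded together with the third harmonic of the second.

6.8 Hz

Fifth harmonic of the first: 5·307.9 = 1539.5 Hz.
Third harmonic of the second: 3·510.9 = 1532.7 Hz.
f_beat = |1539.5 − 1532.7| = 6.8 Hz.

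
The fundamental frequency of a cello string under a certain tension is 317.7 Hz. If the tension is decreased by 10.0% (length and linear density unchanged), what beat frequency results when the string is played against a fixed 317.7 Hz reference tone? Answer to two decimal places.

For a string, f ∝ √T, so the new frequency is 317.7·√0.900 = 301.3967 Hz.
f_beat = |301.3967 − 317.7| = 16.30 Hz.

16.30 Hz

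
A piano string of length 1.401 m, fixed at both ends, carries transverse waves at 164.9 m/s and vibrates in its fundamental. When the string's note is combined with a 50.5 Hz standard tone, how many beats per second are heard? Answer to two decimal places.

8.35 Hz

For a string fixed at both ends, f_n = n·v/(2L) = 1·164.9/(2·1.401) = 58.8508 Hz.
f_beat = |58.8508 − 50.5| = 8.35 Hz.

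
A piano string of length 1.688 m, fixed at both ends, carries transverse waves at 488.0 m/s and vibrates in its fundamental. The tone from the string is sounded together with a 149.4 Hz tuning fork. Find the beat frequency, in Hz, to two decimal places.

For a string fixed at both ends, f_n = n·v/(2L) = 1·488.0/(2·1.688) = 144.5498 Hz.
f_beat = |144.5498 − 149.4| = 4.85 Hz.

4.85 Hz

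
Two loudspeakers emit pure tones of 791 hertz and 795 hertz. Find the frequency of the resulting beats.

4 Hz

f_beat = |f₁ − f₂|.
|791 − 795| = 4 Hz.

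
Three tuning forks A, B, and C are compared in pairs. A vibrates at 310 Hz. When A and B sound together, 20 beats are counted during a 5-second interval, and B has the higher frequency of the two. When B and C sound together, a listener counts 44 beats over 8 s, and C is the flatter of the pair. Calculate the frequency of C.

308.5 Hz

A–B: Beat frequency = 20/5 = 4 Hz.
B is above A, so f_B = 310 + 4 = 314 Hz.
B–C: Beat frequency = 44/8 = 5.5 Hz.
C is below B, so f_C = 314 − 5.5 = 308.5 Hz.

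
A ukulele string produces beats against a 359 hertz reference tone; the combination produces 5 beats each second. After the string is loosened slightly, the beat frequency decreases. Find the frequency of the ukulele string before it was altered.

364 Hz

|f − 359| = 5, so the ukulele string was at either 354 Hz or 364 Hz.
Reducing tension lowers a string's frequency; the adjustment lowers the ukulele string's frequency.
The beat rate fell, so the adjustment moved the ukulele string toward 359 Hz — it must have started above the reference.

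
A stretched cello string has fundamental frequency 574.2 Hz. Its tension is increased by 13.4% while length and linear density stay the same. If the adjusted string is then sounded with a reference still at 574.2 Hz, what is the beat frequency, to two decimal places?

For a string, f ∝ √T, so the new frequency is 574.2·√1.134 = 611.4623 Hz.
f_beat = |611.4623 − 574.2| = 37.26 Hz.

37.26 Hz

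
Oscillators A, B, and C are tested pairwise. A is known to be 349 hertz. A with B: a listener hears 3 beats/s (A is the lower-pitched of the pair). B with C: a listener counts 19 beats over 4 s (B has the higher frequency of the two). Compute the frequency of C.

347.25 Hz

B is above A, so f_B = 349 + 3 = 352 Hz.
B–C: Beat frequency = 19/4 = 4.75 Hz.
C is below B, so f_C = 352 − 4.75 = 347.25 Hz.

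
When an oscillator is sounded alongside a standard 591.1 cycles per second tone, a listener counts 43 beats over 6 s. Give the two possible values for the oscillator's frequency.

Beat frequency = 43/6 = 7.1667 Hz.
|f − 591.1| = 7.1667, so f = 591.1 ± 7.1667.

583.9333 Hz or 598.2667 Hz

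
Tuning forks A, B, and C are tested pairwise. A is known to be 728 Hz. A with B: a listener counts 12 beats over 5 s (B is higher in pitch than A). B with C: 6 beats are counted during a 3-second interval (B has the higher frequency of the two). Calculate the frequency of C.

728.4 Hz

A–B: Beat frequency = 12/5 = 2.4 Hz.
B is above A, so f_B = 728 + 2.4 = 730.4 Hz.
B–C: Beat frequency = 6/3 = 2 Hz.
C is below B, so f_C = 730.4 − 2 = 728.4 Hz.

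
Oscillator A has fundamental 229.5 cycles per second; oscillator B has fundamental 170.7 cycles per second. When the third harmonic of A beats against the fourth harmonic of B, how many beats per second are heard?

5.7 Hz

Third harmonic of the first: 3·229.5 = 688.5 Hz.
Fourth harmonic of the second: 4·170.7 = 682.8 Hz.
f_beat = |688.5 − 682.8| = 5.7 Hz.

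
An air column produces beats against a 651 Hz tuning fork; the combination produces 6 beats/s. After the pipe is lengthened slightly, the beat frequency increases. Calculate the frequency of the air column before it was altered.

|f − 651| = 6, so the air column was at either 645 Hz or 657 Hz.
A longer pipe has a lower fundamental; the adjustment lowers the air column's frequency.
The beat rate rose, so the adjustment moved the air column further from 651 Hz — it was already below the reference.

645 Hz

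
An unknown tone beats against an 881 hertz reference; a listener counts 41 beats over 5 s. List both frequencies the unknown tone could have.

Beat frequency = 41/5 = 8.2 Hz.
|f − 881| = 8.2, so f = 881 ± 8.2.

872.8 Hz or 889.2 Hz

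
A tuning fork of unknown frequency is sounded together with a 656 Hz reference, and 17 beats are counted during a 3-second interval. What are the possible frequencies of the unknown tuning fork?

650.3333 Hz or 661.6667 Hz

Beat frequency = 17/3 = 5.6667 Hz.
|f − 656| = 5.6667, so f = 656 ± 5.6667.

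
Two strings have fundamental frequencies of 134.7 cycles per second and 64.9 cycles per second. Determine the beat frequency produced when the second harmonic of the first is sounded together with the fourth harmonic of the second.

9.8 Hz

Second harmonic of the first: 2·134.7 = 269.4 Hz.
Fourth harmonic of the second: 4·64.9 = 259.6 Hz.
f_beat = |269.4 − 259.6| = 9.8 Hz.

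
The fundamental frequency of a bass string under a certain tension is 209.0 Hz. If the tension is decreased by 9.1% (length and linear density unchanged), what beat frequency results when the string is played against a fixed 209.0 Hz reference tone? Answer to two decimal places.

9.74 Hz

For a string, f ∝ √T, so the new frequency is 209.0·√0.909 = 199.2637 Hz.
f_beat = |199.2637 − 209.0| = 9.74 Hz.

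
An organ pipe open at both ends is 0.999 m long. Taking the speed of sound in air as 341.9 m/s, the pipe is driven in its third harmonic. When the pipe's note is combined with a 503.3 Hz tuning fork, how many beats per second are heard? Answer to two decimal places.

10.06 Hz

Open pipe: f_n = n·v/(2L) = 3·341.9/(2·0.999) = 513.3634 Hz.
f_beat = |513.3634 − 503.3| = 10.06 Hz.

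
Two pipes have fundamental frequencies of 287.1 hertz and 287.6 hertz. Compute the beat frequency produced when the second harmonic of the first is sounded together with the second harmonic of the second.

Second harmonic of the first: 2·287.1 = 574.2 Hz.
Second harmonic of the second: 2·287.6 = 575.2 Hz.
f_beat = |574.2 − 575.2| = 1.0 Hz.

1.0 Hz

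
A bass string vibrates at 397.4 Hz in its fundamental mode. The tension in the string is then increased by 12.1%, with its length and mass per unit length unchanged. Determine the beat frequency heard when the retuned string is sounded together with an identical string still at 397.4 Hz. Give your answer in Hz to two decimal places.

23.36 Hz

For a string, f ∝ √T, so the new frequency is 397.4·√1.121 = 420.7563 Hz.
f_beat = |420.7563 − 397.4| = 23.36 Hz.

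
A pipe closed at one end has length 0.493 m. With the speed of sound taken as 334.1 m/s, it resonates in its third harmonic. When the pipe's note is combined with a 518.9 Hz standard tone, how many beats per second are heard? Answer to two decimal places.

Closed pipe (odd harmonics): f_n = n·v/(4L) = 3·334.1/(4·0.493) = 508.2657 Hz.
f_beat = |508.2657 − 518.9| = 10.63 Hz.

10.63 Hz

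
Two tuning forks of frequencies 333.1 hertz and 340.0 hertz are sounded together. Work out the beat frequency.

6.9 Hz

f_beat = |f₁ − f₂|.
|333.1 − 340.0| = 6.9 Hz.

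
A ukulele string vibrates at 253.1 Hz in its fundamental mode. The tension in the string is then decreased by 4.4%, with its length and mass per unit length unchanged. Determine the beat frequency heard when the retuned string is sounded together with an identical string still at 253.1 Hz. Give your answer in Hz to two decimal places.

For a string, f ∝ √T, so the new frequency is 253.1·√0.956 = 247.4692 Hz.
f_beat = |247.4692 − 253.1| = 5.63 Hz.

5.63 Hz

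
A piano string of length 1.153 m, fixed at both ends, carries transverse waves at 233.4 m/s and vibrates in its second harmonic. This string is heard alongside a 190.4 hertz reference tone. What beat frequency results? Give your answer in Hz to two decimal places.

12.03 Hz

For a string fixed at both ends, f_n = n·v/(2L) = 2·233.4/(2·1.153) = 202.4284 Hz.
f_beat = |202.4284 − 190.4| = 12.03 Hz.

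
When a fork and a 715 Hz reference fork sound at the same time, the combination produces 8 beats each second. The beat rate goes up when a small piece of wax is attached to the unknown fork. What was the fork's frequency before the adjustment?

|f − 715| = 8, so the fork was at either 707 Hz or 723 Hz.
Loading a fork with wax lowers its frequency; the adjustment lowers the fork's frequency.
The beat rate rose, so the adjustment moved the fork further from 715 Hz — it was already below the reference.

707 Hz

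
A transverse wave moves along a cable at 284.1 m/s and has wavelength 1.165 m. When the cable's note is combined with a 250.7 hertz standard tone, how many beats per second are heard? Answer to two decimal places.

6.84 Hz

Source frequency f = v/λ = 284.1/1.165 = 243.8627 Hz.
f_beat = |243.8627 − 250.7| = 6.84 Hz.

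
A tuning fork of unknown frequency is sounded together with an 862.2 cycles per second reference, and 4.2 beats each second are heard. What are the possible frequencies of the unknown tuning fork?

|f − 862.2| = 4.2, so f = 862.2 ± 4.2.

858 Hz or 866.4 Hz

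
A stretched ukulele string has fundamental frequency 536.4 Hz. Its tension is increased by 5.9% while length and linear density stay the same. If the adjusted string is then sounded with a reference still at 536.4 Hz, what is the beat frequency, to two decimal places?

15.60 Hz

For a string, f ∝ √T, so the new frequency is 536.4·√1.059 = 551.9970 Hz.
f_beat = |551.9970 − 536.4| = 15.60 Hz.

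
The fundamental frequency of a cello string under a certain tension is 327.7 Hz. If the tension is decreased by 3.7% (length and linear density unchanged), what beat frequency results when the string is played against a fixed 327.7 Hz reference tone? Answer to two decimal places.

6.12 Hz

For a string, f ∝ √T, so the new frequency is 327.7·√0.963 = 321.5804 Hz.
f_beat = |321.5804 − 327.7| = 6.12 Hz.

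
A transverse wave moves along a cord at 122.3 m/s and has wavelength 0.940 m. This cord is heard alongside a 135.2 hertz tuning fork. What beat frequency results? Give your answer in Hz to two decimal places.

5.09 Hz

Source frequency f = v/λ = 122.3/0.940 = 130.1064 Hz.
f_beat = |130.1064 − 135.2| = 5.09 Hz.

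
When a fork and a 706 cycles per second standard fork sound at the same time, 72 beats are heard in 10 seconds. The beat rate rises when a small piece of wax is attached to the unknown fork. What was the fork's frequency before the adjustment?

698.8 Hz

Beat frequency = 72/10 = 7.2 Hz.
|f − 706| = 7.2, so the fork was at either 698.8 Hz or 713.2 Hz.
Loading a fork with wax lowers its frequency; the adjustment lowers the fork's frequency.
The beat rate rose, so the adjustment moved the fork further from 706 Hz — it was already below the reference.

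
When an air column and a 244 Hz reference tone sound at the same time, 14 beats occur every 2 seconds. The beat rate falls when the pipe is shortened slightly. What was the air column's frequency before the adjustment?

Beat frequency = 14/2 = 7 Hz.
|f − 244| = 7, so the air column was at either 237 Hz or 251 Hz.
A shorter pipe has a higher fundamental; the adjustment raises the air column's frequency.
The beat rate fell, so the adjustment moved the air column toward 244 Hz — it must have started below the reference.

237 Hz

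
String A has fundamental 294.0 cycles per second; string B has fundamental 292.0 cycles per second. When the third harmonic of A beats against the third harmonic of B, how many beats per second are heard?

Third harmonic of the first: 3·294.0 = 882.0 Hz.
Third harmonic of the second: 3·292.0 = 876.0 Hz.
f_beat = |882.0 − 876.0| = 6.0 Hz.

6.0 Hz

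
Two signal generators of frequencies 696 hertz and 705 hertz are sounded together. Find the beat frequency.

The beat frequency equals the magnitude of the frequency difference.
|696 − 705| = 9 Hz.

9 Hz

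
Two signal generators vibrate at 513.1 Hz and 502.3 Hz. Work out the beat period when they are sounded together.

f_beat = |513.1 − 502.3| = 10.8 Hz.
Beat period T = 1 / f_beat = 1 / 10.8 s.

0.093 s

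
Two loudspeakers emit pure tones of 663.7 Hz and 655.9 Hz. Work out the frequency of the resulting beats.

7.8 Hz

The beat frequency equals the magnitude of the frequency difference.
|663.7 − 655.9| = 7.8 Hz.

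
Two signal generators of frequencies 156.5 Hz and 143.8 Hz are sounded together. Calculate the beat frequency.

Beats arise from superposition of two nearby frequencies; the beat rate is |f₁ − f₂|.
|156.5 − 143.8| = 12.7 Hz.

12.7 Hz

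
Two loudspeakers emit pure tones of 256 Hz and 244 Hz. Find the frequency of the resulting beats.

12 Hz

Beats arise from superposition of two nearby frequencies; the beat rate is |f₁ − f₂|.
|256 − 244| = 12 Hz.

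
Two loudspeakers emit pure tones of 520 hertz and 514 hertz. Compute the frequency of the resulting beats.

The beat frequency equals the magnitude of the frequency difference.
|520 − 514| = 6 Hz.

6 Hz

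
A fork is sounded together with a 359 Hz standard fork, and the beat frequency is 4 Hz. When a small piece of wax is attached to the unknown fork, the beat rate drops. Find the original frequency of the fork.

363 Hz

|f − 359| = 4, so the fork was at either 355 Hz or 363 Hz.
Loading a fork with wax lowers its frequency; the adjustment lowers the fork's frequency.
The beat rate fell, so the adjustment moved the fork toward 359 Hz — it must have started above the reference.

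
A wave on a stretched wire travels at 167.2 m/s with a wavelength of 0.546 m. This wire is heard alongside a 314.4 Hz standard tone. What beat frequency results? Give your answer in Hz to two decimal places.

8.17 Hz

Source frequency f = v/λ = 167.2/0.546 = 306.2271 Hz.
f_beat = |306.2271 − 314.4| = 8.17 Hz.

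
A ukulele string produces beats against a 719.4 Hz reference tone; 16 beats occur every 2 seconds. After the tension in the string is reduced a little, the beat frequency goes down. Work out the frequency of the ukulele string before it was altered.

727.4 Hz

Beat frequency = 16/2 = 8 Hz.
|f − 719.4| = 8, so the ukulele string was at either 711.4 Hz or 727.4 Hz.
Lower tension means lower frequency; the adjustment lowers the ukulele string's frequency.
The beat rate fell, so the adjustment moved the ukulele string toward 719.4 Hz — it must have started above the reference.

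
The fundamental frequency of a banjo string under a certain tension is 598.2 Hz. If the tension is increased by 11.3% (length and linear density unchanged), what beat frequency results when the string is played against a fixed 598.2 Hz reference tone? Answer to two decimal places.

For a string, f ∝ √T, so the new frequency is 598.2·√1.113 = 631.0939 Hz.
f_beat = |631.0939 − 598.2| = 32.89 Hz.

32.89 Hz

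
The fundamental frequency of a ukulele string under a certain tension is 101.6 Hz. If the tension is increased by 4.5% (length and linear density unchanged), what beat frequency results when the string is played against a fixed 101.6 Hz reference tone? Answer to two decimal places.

For a string, f ∝ √T, so the new frequency is 101.6·√1.045 = 103.8608 Hz.
f_beat = |103.8608 − 101.6| = 2.26 Hz.

2.26 Hz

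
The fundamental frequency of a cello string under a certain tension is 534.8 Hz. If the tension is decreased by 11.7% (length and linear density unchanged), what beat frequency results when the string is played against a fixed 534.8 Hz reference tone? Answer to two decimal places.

32.26 Hz

For a string, f ∝ √T, so the new frequency is 534.8·√0.883 = 502.5413 Hz.
f_beat = |502.5413 − 534.8| = 32.26 Hz.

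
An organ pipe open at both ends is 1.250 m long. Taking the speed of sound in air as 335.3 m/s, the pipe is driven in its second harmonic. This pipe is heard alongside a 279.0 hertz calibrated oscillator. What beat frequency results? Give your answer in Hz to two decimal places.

10.76 Hz

Open pipe: f_n = n·v/(2L) = 2·335.3/(2·1.250) = 268.2400 Hz.
f_beat = |268.2400 − 279.0| = 10.76 Hz.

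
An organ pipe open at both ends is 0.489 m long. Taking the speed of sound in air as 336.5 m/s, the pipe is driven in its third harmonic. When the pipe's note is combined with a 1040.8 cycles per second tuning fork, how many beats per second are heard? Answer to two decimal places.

Open pipe: f_n = n·v/(2L) = 3·336.5/(2·0.489) = 1032.2086 Hz.
f_beat = |1032.2086 − 1040.8| = 8.59 Hz.

8.59 Hz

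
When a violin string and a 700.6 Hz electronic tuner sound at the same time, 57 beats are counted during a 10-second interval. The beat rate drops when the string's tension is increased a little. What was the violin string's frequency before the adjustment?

Beat frequency = 57/10 = 5.7 Hz.
|f − 700.6| = 5.7, so the violin string was at either 694.9 Hz or 706.3 Hz.
Higher tension means higher frequency; the adjustment raises the violin string's frequency.
The beat rate fell, so the adjustment moved the violin string toward 700.6 Hz — it must have started below the reference.

694.9 Hz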